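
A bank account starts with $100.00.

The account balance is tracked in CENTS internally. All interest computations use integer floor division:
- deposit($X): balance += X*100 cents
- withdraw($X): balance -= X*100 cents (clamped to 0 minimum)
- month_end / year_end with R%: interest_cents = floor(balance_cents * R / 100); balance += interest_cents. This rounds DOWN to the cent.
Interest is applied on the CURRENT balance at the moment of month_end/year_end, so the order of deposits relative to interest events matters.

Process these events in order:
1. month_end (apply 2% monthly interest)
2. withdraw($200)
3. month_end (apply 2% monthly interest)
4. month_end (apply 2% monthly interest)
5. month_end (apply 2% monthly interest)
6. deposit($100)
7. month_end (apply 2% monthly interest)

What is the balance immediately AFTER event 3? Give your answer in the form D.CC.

Answer: 0.00

Derivation:
After 1 (month_end (apply 2% monthly interest)): balance=$102.00 total_interest=$2.00
After 2 (withdraw($200)): balance=$0.00 total_interest=$2.00
After 3 (month_end (apply 2% monthly interest)): balance=$0.00 total_interest=$2.00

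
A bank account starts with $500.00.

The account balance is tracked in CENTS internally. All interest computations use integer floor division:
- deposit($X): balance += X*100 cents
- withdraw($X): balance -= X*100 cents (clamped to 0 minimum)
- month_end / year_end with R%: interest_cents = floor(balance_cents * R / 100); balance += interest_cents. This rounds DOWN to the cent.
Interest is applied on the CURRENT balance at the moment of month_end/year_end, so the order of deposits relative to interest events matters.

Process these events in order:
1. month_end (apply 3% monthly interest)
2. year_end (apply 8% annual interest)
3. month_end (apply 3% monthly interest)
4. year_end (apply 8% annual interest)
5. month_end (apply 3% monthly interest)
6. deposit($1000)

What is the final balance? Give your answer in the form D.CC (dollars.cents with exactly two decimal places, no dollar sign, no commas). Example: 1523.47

After 1 (month_end (apply 3% monthly interest)): balance=$515.00 total_interest=$15.00
After 2 (year_end (apply 8% annual interest)): balance=$556.20 total_interest=$56.20
After 3 (month_end (apply 3% monthly interest)): balance=$572.88 total_interest=$72.88
After 4 (year_end (apply 8% annual interest)): balance=$618.71 total_interest=$118.71
After 5 (month_end (apply 3% monthly interest)): balance=$637.27 total_interest=$137.27
After 6 (deposit($1000)): balance=$1637.27 total_interest=$137.27

Answer: 1637.27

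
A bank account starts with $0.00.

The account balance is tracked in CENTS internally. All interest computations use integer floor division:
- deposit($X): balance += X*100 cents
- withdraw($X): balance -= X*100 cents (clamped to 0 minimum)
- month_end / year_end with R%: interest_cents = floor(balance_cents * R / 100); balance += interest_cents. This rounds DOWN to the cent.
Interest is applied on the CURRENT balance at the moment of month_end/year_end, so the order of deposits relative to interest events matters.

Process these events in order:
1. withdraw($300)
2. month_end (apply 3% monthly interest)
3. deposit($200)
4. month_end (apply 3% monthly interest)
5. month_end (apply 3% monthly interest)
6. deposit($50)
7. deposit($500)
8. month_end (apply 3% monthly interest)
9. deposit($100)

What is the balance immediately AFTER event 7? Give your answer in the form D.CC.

After 1 (withdraw($300)): balance=$0.00 total_interest=$0.00
After 2 (month_end (apply 3% monthly interest)): balance=$0.00 total_interest=$0.00
After 3 (deposit($200)): balance=$200.00 total_interest=$0.00
After 4 (month_end (apply 3% monthly interest)): balance=$206.00 total_interest=$6.00
After 5 (month_end (apply 3% monthly interest)): balance=$212.18 total_interest=$12.18
After 6 (deposit($50)): balance=$262.18 total_interest=$12.18
After 7 (deposit($500)): balance=$762.18 total_interest=$12.18

Answer: 762.18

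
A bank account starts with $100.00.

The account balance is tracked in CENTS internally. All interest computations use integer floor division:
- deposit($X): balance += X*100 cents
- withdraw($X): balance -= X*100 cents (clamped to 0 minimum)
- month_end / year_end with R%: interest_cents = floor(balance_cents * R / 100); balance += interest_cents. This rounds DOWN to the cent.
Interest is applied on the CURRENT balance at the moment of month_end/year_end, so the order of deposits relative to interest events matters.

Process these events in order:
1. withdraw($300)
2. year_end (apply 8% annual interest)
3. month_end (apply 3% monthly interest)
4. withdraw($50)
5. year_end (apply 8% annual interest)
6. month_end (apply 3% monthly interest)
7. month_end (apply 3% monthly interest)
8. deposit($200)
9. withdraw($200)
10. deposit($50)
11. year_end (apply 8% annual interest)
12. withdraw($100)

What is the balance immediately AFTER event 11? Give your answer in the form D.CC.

Answer: 54.00

Derivation:
After 1 (withdraw($300)): balance=$0.00 total_interest=$0.00
After 2 (year_end (apply 8% annual interest)): balance=$0.00 total_interest=$0.00
After 3 (month_end (apply 3% monthly interest)): balance=$0.00 total_interest=$0.00
After 4 (withdraw($50)): balance=$0.00 total_interest=$0.00
After 5 (year_end (apply 8% annual interest)): balance=$0.00 total_interest=$0.00
After 6 (month_end (apply 3% monthly interest)): balance=$0.00 total_interest=$0.00
After 7 (month_end (apply 3% monthly interest)): balance=$0.00 total_interest=$0.00
After 8 (deposit($200)): balance=$200.00 total_interest=$0.00
After 9 (withdraw($200)): balance=$0.00 total_interest=$0.00
After 10 (deposit($50)): balance=$50.00 total_interest=$0.00
After 11 (year_end (apply 8% annual interest)): balance=$54.00 total_interest=$4.00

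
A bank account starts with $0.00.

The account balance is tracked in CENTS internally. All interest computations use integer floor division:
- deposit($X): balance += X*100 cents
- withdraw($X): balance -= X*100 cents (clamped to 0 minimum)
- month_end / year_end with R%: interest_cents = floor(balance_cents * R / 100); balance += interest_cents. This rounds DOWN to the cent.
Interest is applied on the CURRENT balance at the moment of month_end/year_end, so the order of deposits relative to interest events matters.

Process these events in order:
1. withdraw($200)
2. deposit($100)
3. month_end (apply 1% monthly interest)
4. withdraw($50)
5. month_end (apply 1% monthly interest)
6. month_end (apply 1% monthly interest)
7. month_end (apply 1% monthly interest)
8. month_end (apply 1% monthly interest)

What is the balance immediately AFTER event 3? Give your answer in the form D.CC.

After 1 (withdraw($200)): balance=$0.00 total_interest=$0.00
After 2 (deposit($100)): balance=$100.00 total_interest=$0.00
After 3 (month_end (apply 1% monthly interest)): balance=$101.00 total_interest=$1.00

Answer: 101.00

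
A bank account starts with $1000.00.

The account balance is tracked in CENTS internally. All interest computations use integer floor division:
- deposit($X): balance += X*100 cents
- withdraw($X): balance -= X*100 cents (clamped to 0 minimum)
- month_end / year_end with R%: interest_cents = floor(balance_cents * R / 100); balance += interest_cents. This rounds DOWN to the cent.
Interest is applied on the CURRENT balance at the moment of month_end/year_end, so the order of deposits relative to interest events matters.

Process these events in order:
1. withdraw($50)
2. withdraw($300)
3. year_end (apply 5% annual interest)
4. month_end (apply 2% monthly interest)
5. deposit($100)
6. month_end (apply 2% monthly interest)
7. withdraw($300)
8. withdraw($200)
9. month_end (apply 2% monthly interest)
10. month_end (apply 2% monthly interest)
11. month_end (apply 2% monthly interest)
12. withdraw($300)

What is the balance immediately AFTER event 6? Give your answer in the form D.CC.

After 1 (withdraw($50)): balance=$950.00 total_interest=$0.00
After 2 (withdraw($300)): balance=$650.00 total_interest=$0.00
After 3 (year_end (apply 5% annual interest)): balance=$682.50 total_interest=$32.50
After 4 (month_end (apply 2% monthly interest)): balance=$696.15 total_interest=$46.15
After 5 (deposit($100)): balance=$796.15 total_interest=$46.15
After 6 (month_end (apply 2% monthly interest)): balance=$812.07 total_interest=$62.07

Answer: 812.07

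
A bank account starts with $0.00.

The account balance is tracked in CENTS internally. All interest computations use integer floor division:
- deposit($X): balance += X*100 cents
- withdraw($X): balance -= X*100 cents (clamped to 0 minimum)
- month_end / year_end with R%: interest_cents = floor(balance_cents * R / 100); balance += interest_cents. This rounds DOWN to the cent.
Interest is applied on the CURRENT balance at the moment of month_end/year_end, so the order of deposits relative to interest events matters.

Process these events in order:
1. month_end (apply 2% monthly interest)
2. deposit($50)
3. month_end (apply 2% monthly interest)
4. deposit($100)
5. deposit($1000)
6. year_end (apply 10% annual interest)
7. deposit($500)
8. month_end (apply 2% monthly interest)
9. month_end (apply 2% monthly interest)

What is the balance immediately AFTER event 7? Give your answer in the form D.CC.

Answer: 1766.10

Derivation:
After 1 (month_end (apply 2% monthly interest)): balance=$0.00 total_interest=$0.00
After 2 (deposit($50)): balance=$50.00 total_interest=$0.00
After 3 (month_end (apply 2% monthly interest)): balance=$51.00 total_interest=$1.00
After 4 (deposit($100)): balance=$151.00 total_interest=$1.00
After 5 (deposit($1000)): balance=$1151.00 total_interest=$1.00
After 6 (year_end (apply 10% annual interest)): balance=$1266.10 total_interest=$116.10
After 7 (deposit($500)): balance=$1766.10 total_interest=$116.10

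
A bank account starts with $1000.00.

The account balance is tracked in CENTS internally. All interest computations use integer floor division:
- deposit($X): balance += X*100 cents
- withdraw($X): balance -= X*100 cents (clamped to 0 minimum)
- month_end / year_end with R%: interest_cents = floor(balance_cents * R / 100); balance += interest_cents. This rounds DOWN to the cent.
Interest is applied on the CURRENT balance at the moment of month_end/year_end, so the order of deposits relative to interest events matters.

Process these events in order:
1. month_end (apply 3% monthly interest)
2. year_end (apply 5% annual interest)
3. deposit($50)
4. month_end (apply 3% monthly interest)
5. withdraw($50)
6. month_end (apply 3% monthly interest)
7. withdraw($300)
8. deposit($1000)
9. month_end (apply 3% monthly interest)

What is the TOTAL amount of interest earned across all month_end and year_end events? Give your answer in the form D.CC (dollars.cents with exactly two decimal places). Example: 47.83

Answer: 204.36

Derivation:
After 1 (month_end (apply 3% monthly interest)): balance=$1030.00 total_interest=$30.00
After 2 (year_end (apply 5% annual interest)): balance=$1081.50 total_interest=$81.50
After 3 (deposit($50)): balance=$1131.50 total_interest=$81.50
After 4 (month_end (apply 3% monthly interest)): balance=$1165.44 total_interest=$115.44
After 5 (withdraw($50)): balance=$1115.44 total_interest=$115.44
After 6 (month_end (apply 3% monthly interest)): balance=$1148.90 total_interest=$148.90
After 7 (withdraw($300)): balance=$848.90 total_interest=$148.90
After 8 (deposit($1000)): balance=$1848.90 total_interest=$148.90
After 9 (month_end (apply 3% monthly interest)): balance=$1904.36 total_interest=$204.36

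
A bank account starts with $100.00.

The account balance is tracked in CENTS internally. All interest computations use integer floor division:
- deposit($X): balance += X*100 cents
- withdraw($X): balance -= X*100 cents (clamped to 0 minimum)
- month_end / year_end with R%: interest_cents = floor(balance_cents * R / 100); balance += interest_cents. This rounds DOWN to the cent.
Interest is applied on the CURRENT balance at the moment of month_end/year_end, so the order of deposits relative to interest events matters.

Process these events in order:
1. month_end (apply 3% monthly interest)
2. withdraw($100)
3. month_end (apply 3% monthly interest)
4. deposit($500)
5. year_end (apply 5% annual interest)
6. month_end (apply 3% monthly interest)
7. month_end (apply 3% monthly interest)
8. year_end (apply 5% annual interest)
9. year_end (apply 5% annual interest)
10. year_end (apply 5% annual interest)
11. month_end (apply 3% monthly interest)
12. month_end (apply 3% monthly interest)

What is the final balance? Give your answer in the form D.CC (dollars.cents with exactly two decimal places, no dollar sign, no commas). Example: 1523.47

Answer: 688.23

Derivation:
After 1 (month_end (apply 3% monthly interest)): balance=$103.00 total_interest=$3.00
After 2 (withdraw($100)): balance=$3.00 total_interest=$3.00
After 3 (month_end (apply 3% monthly interest)): balance=$3.09 total_interest=$3.09
After 4 (deposit($500)): balance=$503.09 total_interest=$3.09
After 5 (year_end (apply 5% annual interest)): balance=$528.24 total_interest=$28.24
After 6 (month_end (apply 3% monthly interest)): balance=$544.08 total_interest=$44.08
After 7 (month_end (apply 3% monthly interest)): balance=$560.40 total_interest=$60.40
After 8 (year_end (apply 5% annual interest)): balance=$588.42 total_interest=$88.42
After 9 (year_end (apply 5% annual interest)): balance=$617.84 total_interest=$117.84
After 10 (year_end (apply 5% annual interest)): balance=$648.73 total_interest=$148.73
After 11 (month_end (apply 3% monthly interest)): balance=$668.19 total_interest=$168.19
After 12 (month_end (apply 3% monthly interest)): balance=$688.23 total_interest=$188.23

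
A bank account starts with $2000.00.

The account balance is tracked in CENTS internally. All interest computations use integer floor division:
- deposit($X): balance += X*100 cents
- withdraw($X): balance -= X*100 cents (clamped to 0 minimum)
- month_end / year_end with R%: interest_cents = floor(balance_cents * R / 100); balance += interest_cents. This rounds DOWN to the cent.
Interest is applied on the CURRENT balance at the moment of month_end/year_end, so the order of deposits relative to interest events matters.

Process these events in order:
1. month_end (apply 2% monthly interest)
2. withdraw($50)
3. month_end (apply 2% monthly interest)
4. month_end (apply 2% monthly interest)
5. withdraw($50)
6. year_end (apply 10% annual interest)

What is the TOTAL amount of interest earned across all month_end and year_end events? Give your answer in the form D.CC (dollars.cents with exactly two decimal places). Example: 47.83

After 1 (month_end (apply 2% monthly interest)): balance=$2040.00 total_interest=$40.00
After 2 (withdraw($50)): balance=$1990.00 total_interest=$40.00
After 3 (month_end (apply 2% monthly interest)): balance=$2029.80 total_interest=$79.80
After 4 (month_end (apply 2% monthly interest)): balance=$2070.39 total_interest=$120.39
After 5 (withdraw($50)): balance=$2020.39 total_interest=$120.39
After 6 (year_end (apply 10% annual interest)): balance=$2222.42 total_interest=$322.42

Answer: 322.42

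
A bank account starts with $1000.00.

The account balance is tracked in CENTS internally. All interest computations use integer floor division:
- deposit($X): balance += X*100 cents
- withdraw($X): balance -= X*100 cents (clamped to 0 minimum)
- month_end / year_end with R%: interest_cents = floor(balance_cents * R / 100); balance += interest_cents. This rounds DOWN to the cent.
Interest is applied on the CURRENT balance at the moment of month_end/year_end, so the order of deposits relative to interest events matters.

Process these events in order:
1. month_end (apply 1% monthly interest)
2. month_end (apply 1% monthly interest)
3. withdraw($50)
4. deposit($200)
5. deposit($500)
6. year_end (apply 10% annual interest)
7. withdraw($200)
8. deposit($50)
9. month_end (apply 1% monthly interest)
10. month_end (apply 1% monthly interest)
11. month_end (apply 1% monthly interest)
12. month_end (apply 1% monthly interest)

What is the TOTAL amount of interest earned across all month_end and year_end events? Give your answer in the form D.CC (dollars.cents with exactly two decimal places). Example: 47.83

After 1 (month_end (apply 1% monthly interest)): balance=$1010.00 total_interest=$10.00
After 2 (month_end (apply 1% monthly interest)): balance=$1020.10 total_interest=$20.10
After 3 (withdraw($50)): balance=$970.10 total_interest=$20.10
After 4 (deposit($200)): balance=$1170.10 total_interest=$20.10
After 5 (deposit($500)): balance=$1670.10 total_interest=$20.10
After 6 (year_end (apply 10% annual interest)): balance=$1837.11 total_interest=$187.11
After 7 (withdraw($200)): balance=$1637.11 total_interest=$187.11
After 8 (deposit($50)): balance=$1687.11 total_interest=$187.11
After 9 (month_end (apply 1% monthly interest)): balance=$1703.98 total_interest=$203.98
After 10 (month_end (apply 1% monthly interest)): balance=$1721.01 total_interest=$221.01
After 11 (month_end (apply 1% monthly interest)): balance=$1738.22 total_interest=$238.22
After 12 (month_end (apply 1% monthly interest)): balance=$1755.60 total_interest=$255.60

Answer: 255.60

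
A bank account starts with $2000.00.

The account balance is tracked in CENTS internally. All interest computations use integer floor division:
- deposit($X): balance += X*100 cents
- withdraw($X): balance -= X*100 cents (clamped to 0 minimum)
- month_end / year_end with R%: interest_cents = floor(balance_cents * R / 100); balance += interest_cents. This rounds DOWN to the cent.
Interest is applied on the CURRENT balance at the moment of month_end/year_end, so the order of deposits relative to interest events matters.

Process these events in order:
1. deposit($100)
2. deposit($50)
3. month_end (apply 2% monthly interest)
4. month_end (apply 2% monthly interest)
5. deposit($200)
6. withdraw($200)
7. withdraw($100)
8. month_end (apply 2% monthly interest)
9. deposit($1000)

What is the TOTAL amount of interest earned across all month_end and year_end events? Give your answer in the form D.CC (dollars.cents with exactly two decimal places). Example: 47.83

Answer: 129.59

Derivation:
After 1 (deposit($100)): balance=$2100.00 total_interest=$0.00
After 2 (deposit($50)): balance=$2150.00 total_interest=$0.00
After 3 (month_end (apply 2% monthly interest)): balance=$2193.00 total_interest=$43.00
After 4 (month_end (apply 2% monthly interest)): balance=$2236.86 total_interest=$86.86
After 5 (deposit($200)): balance=$2436.86 total_interest=$86.86
After 6 (withdraw($200)): balance=$2236.86 total_interest=$86.86
After 7 (withdraw($100)): balance=$2136.86 total_interest=$86.86
After 8 (month_end (apply 2% monthly interest)): balance=$2179.59 total_interest=$129.59
After 9 (deposit($1000)): balance=$3179.59 total_interest=$129.59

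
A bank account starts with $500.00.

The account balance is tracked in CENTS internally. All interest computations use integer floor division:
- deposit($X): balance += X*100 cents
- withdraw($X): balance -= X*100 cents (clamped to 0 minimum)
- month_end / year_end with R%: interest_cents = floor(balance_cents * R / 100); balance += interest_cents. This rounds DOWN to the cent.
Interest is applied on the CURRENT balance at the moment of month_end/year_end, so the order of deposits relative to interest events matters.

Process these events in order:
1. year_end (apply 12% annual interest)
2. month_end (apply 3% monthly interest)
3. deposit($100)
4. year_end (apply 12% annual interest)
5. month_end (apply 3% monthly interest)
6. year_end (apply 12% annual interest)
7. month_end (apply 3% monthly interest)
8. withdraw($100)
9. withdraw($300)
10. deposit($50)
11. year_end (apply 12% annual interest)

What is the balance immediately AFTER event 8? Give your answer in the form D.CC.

Answer: 800.67

Derivation:
After 1 (year_end (apply 12% annual interest)): balance=$560.00 total_interest=$60.00
After 2 (month_end (apply 3% monthly interest)): balance=$576.80 total_interest=$76.80
After 3 (deposit($100)): balance=$676.80 total_interest=$76.80
After 4 (year_end (apply 12% annual interest)): balance=$758.01 total_interest=$158.01
After 5 (month_end (apply 3% monthly interest)): balance=$780.75 total_interest=$180.75
After 6 (year_end (apply 12% annual interest)): balance=$874.44 total_interest=$274.44
After 7 (month_end (apply 3% monthly interest)): balance=$900.67 total_interest=$300.67
After 8 (withdraw($100)): balance=$800.67 total_interest=$300.67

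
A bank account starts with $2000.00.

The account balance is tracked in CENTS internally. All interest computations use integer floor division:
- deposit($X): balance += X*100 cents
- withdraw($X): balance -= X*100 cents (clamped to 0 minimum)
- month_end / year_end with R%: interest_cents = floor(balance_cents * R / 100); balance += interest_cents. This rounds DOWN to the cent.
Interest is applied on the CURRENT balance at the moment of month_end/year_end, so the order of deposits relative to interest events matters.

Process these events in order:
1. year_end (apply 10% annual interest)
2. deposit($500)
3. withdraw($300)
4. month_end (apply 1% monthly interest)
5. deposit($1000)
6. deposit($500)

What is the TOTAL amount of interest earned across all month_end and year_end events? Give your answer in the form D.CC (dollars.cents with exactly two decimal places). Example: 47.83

After 1 (year_end (apply 10% annual interest)): balance=$2200.00 total_interest=$200.00
After 2 (deposit($500)): balance=$2700.00 total_interest=$200.00
After 3 (withdraw($300)): balance=$2400.00 total_interest=$200.00
After 4 (month_end (apply 1% monthly interest)): balance=$2424.00 total_interest=$224.00
After 5 (deposit($1000)): balance=$3424.00 total_interest=$224.00
After 6 (deposit($500)): balance=$3924.00 total_interest=$224.00

Answer: 224.00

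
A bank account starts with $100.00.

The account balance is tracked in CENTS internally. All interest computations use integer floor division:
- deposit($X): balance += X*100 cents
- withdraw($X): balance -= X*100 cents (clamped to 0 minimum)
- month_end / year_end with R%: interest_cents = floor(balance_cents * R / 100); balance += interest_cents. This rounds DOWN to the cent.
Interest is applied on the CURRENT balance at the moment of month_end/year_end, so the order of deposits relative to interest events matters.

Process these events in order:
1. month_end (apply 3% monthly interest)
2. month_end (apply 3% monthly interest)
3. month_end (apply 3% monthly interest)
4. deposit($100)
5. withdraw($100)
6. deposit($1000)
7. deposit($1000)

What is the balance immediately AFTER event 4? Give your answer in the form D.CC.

Answer: 209.27

Derivation:
After 1 (month_end (apply 3% monthly interest)): balance=$103.00 total_interest=$3.00
After 2 (month_end (apply 3% monthly interest)): balance=$106.09 total_interest=$6.09
After 3 (month_end (apply 3% monthly interest)): balance=$109.27 total_interest=$9.27
After 4 (deposit($100)): balance=$209.27 total_interest=$9.27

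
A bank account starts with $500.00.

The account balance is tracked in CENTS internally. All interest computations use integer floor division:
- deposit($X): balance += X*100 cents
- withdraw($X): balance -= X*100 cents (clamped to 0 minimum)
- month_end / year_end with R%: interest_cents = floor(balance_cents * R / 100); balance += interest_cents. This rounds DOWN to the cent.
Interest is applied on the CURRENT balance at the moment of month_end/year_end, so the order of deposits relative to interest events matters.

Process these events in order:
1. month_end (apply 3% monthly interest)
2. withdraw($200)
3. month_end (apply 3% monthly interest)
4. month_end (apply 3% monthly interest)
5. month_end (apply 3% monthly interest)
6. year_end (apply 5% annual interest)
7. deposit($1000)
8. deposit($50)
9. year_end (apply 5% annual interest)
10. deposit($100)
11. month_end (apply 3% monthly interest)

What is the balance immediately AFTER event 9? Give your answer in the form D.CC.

After 1 (month_end (apply 3% monthly interest)): balance=$515.00 total_interest=$15.00
After 2 (withdraw($200)): balance=$315.00 total_interest=$15.00
After 3 (month_end (apply 3% monthly interest)): balance=$324.45 total_interest=$24.45
After 4 (month_end (apply 3% monthly interest)): balance=$334.18 total_interest=$34.18
After 5 (month_end (apply 3% monthly interest)): balance=$344.20 total_interest=$44.20
After 6 (year_end (apply 5% annual interest)): balance=$361.41 total_interest=$61.41
After 7 (deposit($1000)): balance=$1361.41 total_interest=$61.41
After 8 (deposit($50)): balance=$1411.41 total_interest=$61.41
After 9 (year_end (apply 5% annual interest)): balance=$1481.98 total_interest=$131.98

Answer: 1481.98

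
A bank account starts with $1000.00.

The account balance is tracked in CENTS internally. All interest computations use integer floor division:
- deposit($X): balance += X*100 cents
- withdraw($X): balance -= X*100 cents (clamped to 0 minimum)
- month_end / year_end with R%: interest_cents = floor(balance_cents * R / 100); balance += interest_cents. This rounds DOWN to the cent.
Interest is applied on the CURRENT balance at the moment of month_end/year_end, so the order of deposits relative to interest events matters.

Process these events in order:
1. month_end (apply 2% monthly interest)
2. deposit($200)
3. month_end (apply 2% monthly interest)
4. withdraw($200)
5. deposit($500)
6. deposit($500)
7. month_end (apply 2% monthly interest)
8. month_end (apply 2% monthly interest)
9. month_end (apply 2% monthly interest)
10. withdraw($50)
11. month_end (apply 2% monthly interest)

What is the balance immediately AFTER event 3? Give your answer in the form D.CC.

Answer: 1244.40

Derivation:
After 1 (month_end (apply 2% monthly interest)): balance=$1020.00 total_interest=$20.00
After 2 (deposit($200)): balance=$1220.00 total_interest=$20.00
After 3 (month_end (apply 2% monthly interest)): balance=$1244.40 total_interest=$44.40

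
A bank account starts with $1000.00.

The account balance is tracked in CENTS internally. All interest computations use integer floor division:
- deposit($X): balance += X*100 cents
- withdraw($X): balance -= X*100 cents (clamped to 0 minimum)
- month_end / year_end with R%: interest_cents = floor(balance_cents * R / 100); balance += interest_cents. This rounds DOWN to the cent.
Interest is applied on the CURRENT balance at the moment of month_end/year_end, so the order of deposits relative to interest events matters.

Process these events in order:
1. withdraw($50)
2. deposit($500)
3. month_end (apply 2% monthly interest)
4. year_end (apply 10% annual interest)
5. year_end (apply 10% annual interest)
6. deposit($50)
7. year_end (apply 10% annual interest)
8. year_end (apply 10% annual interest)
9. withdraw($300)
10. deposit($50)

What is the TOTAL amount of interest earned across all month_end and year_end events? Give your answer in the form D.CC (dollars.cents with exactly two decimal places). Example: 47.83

Answer: 725.89

Derivation:
After 1 (withdraw($50)): balance=$950.00 total_interest=$0.00
After 2 (deposit($500)): balance=$1450.00 total_interest=$0.00
After 3 (month_end (apply 2% monthly interest)): balance=$1479.00 total_interest=$29.00
After 4 (year_end (apply 10% annual interest)): balance=$1626.90 total_interest=$176.90
After 5 (year_end (apply 10% annual interest)): balance=$1789.59 total_interest=$339.59
After 6 (deposit($50)): balance=$1839.59 total_interest=$339.59
After 7 (year_end (apply 10% annual interest)): balance=$2023.54 total_interest=$523.54
After 8 (year_end (apply 10% annual interest)): balance=$2225.89 total_interest=$725.89
After 9 (withdraw($300)): balance=$1925.89 total_interest=$725.89
After 10 (deposit($50)): balance=$1975.89 total_interest=$725.89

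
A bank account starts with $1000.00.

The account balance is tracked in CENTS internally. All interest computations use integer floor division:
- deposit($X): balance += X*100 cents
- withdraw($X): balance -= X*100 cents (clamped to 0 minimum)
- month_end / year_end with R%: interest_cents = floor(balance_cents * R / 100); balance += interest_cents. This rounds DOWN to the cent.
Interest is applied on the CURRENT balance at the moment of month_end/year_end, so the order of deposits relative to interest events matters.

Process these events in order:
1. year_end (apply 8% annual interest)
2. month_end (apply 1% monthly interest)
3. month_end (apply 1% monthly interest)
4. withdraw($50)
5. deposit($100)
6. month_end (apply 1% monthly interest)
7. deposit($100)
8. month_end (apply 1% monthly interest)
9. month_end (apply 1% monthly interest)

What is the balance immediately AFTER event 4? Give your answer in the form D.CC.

Answer: 1051.70

Derivation:
After 1 (year_end (apply 8% annual interest)): balance=$1080.00 total_interest=$80.00
After 2 (month_end (apply 1% monthly interest)): balance=$1090.80 total_interest=$90.80
After 3 (month_end (apply 1% monthly interest)): balance=$1101.70 total_interest=$101.70
After 4 (withdraw($50)): balance=$1051.70 total_interest=$101.70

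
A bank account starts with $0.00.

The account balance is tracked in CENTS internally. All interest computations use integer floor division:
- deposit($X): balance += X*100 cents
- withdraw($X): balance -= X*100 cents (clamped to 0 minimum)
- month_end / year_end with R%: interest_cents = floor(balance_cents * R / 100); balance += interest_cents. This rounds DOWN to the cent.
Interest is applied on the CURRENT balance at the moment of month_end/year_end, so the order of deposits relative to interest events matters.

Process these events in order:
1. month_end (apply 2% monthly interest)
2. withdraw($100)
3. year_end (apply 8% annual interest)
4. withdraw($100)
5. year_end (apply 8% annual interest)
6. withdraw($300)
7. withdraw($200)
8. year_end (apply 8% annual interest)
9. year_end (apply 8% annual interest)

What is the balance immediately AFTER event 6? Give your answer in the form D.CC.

Answer: 0.00

Derivation:
After 1 (month_end (apply 2% monthly interest)): balance=$0.00 total_interest=$0.00
After 2 (withdraw($100)): balance=$0.00 total_interest=$0.00
After 3 (year_end (apply 8% annual interest)): balance=$0.00 total_interest=$0.00
After 4 (withdraw($100)): balance=$0.00 total_interest=$0.00
After 5 (year_end (apply 8% annual interest)): balance=$0.00 total_interest=$0.00
After 6 (withdraw($300)): balance=$0.00 total_interest=$0.00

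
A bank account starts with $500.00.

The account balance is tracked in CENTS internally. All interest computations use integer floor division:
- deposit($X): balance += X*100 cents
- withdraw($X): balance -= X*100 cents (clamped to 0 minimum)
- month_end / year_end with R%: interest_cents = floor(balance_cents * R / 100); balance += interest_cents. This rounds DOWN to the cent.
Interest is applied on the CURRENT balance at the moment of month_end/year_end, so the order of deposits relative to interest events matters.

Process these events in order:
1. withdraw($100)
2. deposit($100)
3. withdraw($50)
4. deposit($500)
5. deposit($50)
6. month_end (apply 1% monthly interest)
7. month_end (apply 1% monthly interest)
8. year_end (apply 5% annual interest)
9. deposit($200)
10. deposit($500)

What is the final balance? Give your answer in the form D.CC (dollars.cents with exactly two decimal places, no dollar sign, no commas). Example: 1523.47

After 1 (withdraw($100)): balance=$400.00 total_interest=$0.00
After 2 (deposit($100)): balance=$500.00 total_interest=$0.00
After 3 (withdraw($50)): balance=$450.00 total_interest=$0.00
After 4 (deposit($500)): balance=$950.00 total_interest=$0.00
After 5 (deposit($50)): balance=$1000.00 total_interest=$0.00
After 6 (month_end (apply 1% monthly interest)): balance=$1010.00 total_interest=$10.00
After 7 (month_end (apply 1% monthly interest)): balance=$1020.10 total_interest=$20.10
After 8 (year_end (apply 5% annual interest)): balance=$1071.10 total_interest=$71.10
After 9 (deposit($200)): balance=$1271.10 total_interest=$71.10
After 10 (deposit($500)): balance=$1771.10 total_interest=$71.10

Answer: 1771.10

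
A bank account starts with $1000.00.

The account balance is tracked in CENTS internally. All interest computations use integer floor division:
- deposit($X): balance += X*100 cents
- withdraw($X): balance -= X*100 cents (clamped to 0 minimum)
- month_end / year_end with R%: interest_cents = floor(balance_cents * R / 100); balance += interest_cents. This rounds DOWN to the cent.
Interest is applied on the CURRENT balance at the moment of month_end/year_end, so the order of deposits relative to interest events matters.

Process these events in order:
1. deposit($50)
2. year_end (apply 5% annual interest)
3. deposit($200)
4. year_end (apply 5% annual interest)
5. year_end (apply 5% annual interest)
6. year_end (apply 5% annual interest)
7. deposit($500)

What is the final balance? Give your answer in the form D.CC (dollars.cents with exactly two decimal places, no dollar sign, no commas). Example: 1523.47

After 1 (deposit($50)): balance=$1050.00 total_interest=$0.00
After 2 (year_end (apply 5% annual interest)): balance=$1102.50 total_interest=$52.50
After 3 (deposit($200)): balance=$1302.50 total_interest=$52.50
After 4 (year_end (apply 5% annual interest)): balance=$1367.62 total_interest=$117.62
After 5 (year_end (apply 5% annual interest)): balance=$1436.00 total_interest=$186.00
After 6 (year_end (apply 5% annual interest)): balance=$1507.80 total_interest=$257.80
After 7 (deposit($500)): balance=$2007.80 total_interest=$257.80

Answer: 2007.80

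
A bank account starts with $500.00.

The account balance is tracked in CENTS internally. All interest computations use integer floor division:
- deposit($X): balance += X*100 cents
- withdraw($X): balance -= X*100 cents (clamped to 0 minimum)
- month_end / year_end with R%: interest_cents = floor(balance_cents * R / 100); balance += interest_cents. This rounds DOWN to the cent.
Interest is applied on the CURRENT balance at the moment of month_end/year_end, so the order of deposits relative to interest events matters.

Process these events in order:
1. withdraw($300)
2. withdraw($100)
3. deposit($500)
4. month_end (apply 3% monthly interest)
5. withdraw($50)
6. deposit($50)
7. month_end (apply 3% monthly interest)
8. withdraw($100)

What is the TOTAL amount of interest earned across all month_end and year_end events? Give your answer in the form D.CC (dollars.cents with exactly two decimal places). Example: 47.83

After 1 (withdraw($300)): balance=$200.00 total_interest=$0.00
After 2 (withdraw($100)): balance=$100.00 total_interest=$0.00
After 3 (deposit($500)): balance=$600.00 total_interest=$0.00
After 4 (month_end (apply 3% monthly interest)): balance=$618.00 total_interest=$18.00
After 5 (withdraw($50)): balance=$568.00 total_interest=$18.00
After 6 (deposit($50)): balance=$618.00 total_interest=$18.00
After 7 (month_end (apply 3% monthly interest)): balance=$636.54 total_interest=$36.54
After 8 (withdraw($100)): balance=$536.54 total_interest=$36.54

Answer: 36.54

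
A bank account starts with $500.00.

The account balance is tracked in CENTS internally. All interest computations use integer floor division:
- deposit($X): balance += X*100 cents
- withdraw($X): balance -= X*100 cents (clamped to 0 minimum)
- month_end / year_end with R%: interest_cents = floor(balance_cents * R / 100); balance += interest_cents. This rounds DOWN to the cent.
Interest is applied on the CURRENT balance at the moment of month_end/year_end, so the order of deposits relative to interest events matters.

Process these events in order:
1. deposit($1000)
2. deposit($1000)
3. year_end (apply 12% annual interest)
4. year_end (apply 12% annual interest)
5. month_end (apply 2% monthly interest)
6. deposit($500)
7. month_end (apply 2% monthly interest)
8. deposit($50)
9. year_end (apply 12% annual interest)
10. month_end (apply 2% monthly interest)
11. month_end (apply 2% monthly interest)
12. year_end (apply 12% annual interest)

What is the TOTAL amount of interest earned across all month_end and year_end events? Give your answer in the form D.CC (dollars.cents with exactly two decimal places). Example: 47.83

After 1 (deposit($1000)): balance=$1500.00 total_interest=$0.00
After 2 (deposit($1000)): balance=$2500.00 total_interest=$0.00
After 3 (year_end (apply 12% annual interest)): balance=$2800.00 total_interest=$300.00
After 4 (year_end (apply 12% annual interest)): balance=$3136.00 total_interest=$636.00
After 5 (month_end (apply 2% monthly interest)): balance=$3198.72 total_interest=$698.72
After 6 (deposit($500)): balance=$3698.72 total_interest=$698.72
After 7 (month_end (apply 2% monthly interest)): balance=$3772.69 total_interest=$772.69
After 8 (deposit($50)): balance=$3822.69 total_interest=$772.69
After 9 (year_end (apply 12% annual interest)): balance=$4281.41 total_interest=$1231.41
After 10 (month_end (apply 2% monthly interest)): balance=$4367.03 total_interest=$1317.03
After 11 (month_end (apply 2% monthly interest)): balance=$4454.37 total_interest=$1404.37
After 12 (year_end (apply 12% annual interest)): balance=$4988.89 total_interest=$1938.89

Answer: 1938.89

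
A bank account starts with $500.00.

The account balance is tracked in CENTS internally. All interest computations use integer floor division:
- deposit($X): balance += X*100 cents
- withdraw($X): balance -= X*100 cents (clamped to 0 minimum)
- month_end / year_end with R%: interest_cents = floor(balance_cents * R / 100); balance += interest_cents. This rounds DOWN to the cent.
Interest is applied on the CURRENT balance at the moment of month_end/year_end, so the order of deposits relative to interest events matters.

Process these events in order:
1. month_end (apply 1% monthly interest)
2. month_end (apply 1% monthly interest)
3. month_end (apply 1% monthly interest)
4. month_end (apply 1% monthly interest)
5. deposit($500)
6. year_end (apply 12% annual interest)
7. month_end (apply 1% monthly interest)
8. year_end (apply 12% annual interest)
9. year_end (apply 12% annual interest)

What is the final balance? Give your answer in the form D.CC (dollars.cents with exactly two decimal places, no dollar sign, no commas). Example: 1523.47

After 1 (month_end (apply 1% monthly interest)): balance=$505.00 total_interest=$5.00
After 2 (month_end (apply 1% monthly interest)): balance=$510.05 total_interest=$10.05
After 3 (month_end (apply 1% monthly interest)): balance=$515.15 total_interest=$15.15
After 4 (month_end (apply 1% monthly interest)): balance=$520.30 total_interest=$20.30
After 5 (deposit($500)): balance=$1020.30 total_interest=$20.30
After 6 (year_end (apply 12% annual interest)): balance=$1142.73 total_interest=$142.73
After 7 (month_end (apply 1% monthly interest)): balance=$1154.15 total_interest=$154.15
After 8 (year_end (apply 12% annual interest)): balance=$1292.64 total_interest=$292.64
After 9 (year_end (apply 12% annual interest)): balance=$1447.75 total_interest=$447.75

Answer: 1447.75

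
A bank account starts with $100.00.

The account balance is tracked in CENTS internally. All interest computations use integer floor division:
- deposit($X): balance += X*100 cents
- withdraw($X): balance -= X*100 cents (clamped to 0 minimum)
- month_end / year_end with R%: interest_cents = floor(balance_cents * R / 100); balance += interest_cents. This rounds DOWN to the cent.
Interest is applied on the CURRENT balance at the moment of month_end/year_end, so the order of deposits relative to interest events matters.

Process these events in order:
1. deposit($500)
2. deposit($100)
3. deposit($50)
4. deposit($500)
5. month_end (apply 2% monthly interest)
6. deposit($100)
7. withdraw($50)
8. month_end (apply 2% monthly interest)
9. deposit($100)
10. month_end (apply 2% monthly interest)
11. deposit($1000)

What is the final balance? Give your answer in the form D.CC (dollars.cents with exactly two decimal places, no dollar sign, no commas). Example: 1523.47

After 1 (deposit($500)): balance=$600.00 total_interest=$0.00
After 2 (deposit($100)): balance=$700.00 total_interest=$0.00
After 3 (deposit($50)): balance=$750.00 total_interest=$0.00
After 4 (deposit($500)): balance=$1250.00 total_interest=$0.00
After 5 (month_end (apply 2% monthly interest)): balance=$1275.00 total_interest=$25.00
After 6 (deposit($100)): balance=$1375.00 total_interest=$25.00
After 7 (withdraw($50)): balance=$1325.00 total_interest=$25.00
After 8 (month_end (apply 2% monthly interest)): balance=$1351.50 total_interest=$51.50
After 9 (deposit($100)): balance=$1451.50 total_interest=$51.50
After 10 (month_end (apply 2% monthly interest)): balance=$1480.53 total_interest=$80.53
After 11 (deposit($1000)): balance=$2480.53 total_interest=$80.53

Answer: 2480.53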